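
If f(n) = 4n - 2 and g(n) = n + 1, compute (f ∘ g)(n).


Substitute g(n) into f:
f(g(n)) = 4*(n + 1) + (-2)
Expand and combine: 4n + 2


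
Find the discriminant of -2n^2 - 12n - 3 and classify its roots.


D = b^2 - 4ac = (-12)^2 - 4(-2)(-3) = 144 - 24 = 120
Since D > 0: two distinct irrational roots


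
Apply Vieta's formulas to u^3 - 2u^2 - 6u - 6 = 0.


Monic cubic u^3+bu^2+cu+d=0: sum=-b, pairwise sum=c, product=-d.
b=-2, c=-6, d=-6
r1+r2+r3 = 2
r1r2+r1r3+r2r3 = -6
r1r2r3 = 6


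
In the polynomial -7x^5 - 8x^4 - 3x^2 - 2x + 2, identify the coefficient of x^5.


Read off the coefficient of x^5: -7


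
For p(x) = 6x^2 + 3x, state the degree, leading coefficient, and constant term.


Highest power of x is 2, with coefficient 6. Constant term is 0.
Degree = 2, leading coefficient = 6, constant term = 0


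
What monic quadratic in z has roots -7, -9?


p(z) = (z + 7)(z + 9)
Expand: z^2 + 16z + 63


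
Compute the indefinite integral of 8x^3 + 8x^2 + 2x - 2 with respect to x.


Reverse power rule on each term:
  ∫ 8x^3 dx = 2x^4
  ∫ 8x^2 dx = (8/3)x^3
  ∫ 2x dx = x^2
  ∫ -2 dx = -2x
F(x) = 2x^4 + (8/3)x^3 + x^2 - 2x + C


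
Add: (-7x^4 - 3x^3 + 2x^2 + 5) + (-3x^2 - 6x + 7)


Align terms by degree and add:
  -7x^4 - 3x^3 + 2x^2 + 5
  -3x^2 - 6x + 7
= -7x^4 - 3x^3 - x^2 - 6x + 12


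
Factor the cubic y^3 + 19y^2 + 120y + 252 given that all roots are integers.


Try integer roots (divisors of 252). y=-7: p(-7)=0.
Divide out (y + 7): quotient is y^2 + 12y + 36.
Factor the quadratic: (y + 6)(y + 6)
Result: (y + 7)(y + 6)(y + 6)


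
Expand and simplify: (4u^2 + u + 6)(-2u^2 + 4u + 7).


Distribute each term of the first polynomial:
  (4u^2)(-2u^2 + 4u + 7) = -8u^4 + 16u^3 + 28u^2
  (u)(-2u^2 + 4u + 7) = -2u^3 + 4u^2 + 7u
  (6)(-2u^2 + 4u + 7) = -12u^2 + 24u + 42
Sum: -8u^4 + 14u^3 + 20u^2 + 31u + 42


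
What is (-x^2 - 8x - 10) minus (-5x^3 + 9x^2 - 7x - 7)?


Distribute the minus sign:
  (-x^2 - 8x - 10)
- (-5x^3 + 9x^2 - 7x - 7)
Negate second polynomial: 5x^3 - 9x^2 + 7x + 7
Add: 5x^3 - 10x^2 - x - 3


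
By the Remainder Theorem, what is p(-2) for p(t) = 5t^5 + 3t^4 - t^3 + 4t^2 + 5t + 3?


By the Remainder Theorem, the remainder equals p(-2):
  5*(-2)^5 = -160
  3*(-2)^4 = 48
  -1*(-2)^3 = 8
  4*(-2)^2 = 16
  5*(-2)^1 = -10
  constant: 3
Sum: -160 + 48 + 8 + 16 - 10 + 3 = -95


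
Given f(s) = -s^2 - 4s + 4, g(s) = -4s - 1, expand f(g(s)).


Substitute g(s) into f:
f(g(s)) = -1*(-4s - 1)^2 + (-4)*(-4s - 1) + 4
(-4s - 1)^2 = 16s^2 + 8s + 1
Expand and combine: -16s^2 + 8s + 7


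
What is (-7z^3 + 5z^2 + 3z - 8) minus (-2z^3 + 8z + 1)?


Distribute the minus sign:
  (-7z^3 + 5z^2 + 3z - 8)
- (-2z^3 + 8z + 1)
Negate second polynomial: 2z^3 - 8z - 1
Add: -5z^3 + 5z^2 - 5z - 9


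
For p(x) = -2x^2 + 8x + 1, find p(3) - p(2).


p(3) = 7
p(2) = 9
p(3) - p(2) = 7 - 9 = -2


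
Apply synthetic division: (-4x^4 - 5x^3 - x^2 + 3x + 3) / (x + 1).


Synthetic division with c = -1. Coefficients: -4, -5, -1, 3, 3
Bring down -4.
  -4 * -1 = 4; 4 - 5 = -1
  -1 * -1 = 1; 1 - 1 = 0
  0 * -1 = 0; 0 + 3 = 3
  3 * -1 = -3; -3 + 3 = 0
Quotient: -4x^3 - x^2 + 3, Remainder: 0


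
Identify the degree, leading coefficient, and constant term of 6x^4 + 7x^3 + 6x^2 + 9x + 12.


Highest power of x is 4, with coefficient 6. Constant term is 12.
Degree = 4, leading coefficient = 6, constant term = 12


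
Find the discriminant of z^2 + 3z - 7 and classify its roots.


D = b^2 - 4ac = (3)^2 - 4(1)(-7) = 9 + 28 = 37
Since D > 0: two distinct irrational roots


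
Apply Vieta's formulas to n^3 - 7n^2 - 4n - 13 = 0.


Monic cubic n^3+bn^2+cn+d=0: sum=-b, pairwise sum=c, product=-d.
b=-7, c=-4, d=-13
r1+r2+r3 = 7
r1r2+r1r3+r2r3 = -4
r1r2r3 = 13


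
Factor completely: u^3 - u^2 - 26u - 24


Try integer roots (divisors of -24). u=-4: p(-4)=0.
Divide out (u + 4): quotient is u^2 - 5u - 6.
Factor the quadratic: (u + 1)(u - 6)
Result: (u + 4)(u + 1)(u - 6)


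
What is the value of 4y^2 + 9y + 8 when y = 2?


Using direct substitution:
  4 * (2)^2 = 16
  9 * (2)^1 = 18
  constant: 8
Sum = 16 + 18 + 8 = 42


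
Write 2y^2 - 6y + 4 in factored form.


Roots satisfy r1 + r2 = -b/a = 3 and r1*r2 = c/a = 2.
So r1 = 2, r2 = 1.
2y^2 - 6y + 4 = 2(y - r1)(y - r2) = 2(y - 2)(y - 1)


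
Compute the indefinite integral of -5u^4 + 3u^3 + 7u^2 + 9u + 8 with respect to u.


Reverse power rule on each term:
  ∫ -5u^4 du = -u^5
  ∫ 3u^3 du = (3/4)u^4
  ∫ 7u^2 du = (7/3)u^3
  ∫ 9u du = (9/2)u^2
  ∫ 8 du = 8u
F(u) = -u^5 + (3/4)u^4 + (7/3)u^3 + (9/2)u^2 + 8u + C


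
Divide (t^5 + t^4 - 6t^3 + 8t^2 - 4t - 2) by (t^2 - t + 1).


(t^5 + t^4 - 6t^3 + 8t^2 - 4t - 2) / (t^2 - t + 1)
Step 1: t^3 * (t^2 - t + 1) = t^5 - t^4 + t^3; subtract.
Step 2: 2t^2 * (t^2 - t + 1) = 2t^4 - 2t^3 + 2t^2; subtract.
Step 3: -5t * (t^2 - t + 1) = -5t^3 + 5t^2 - 5t; subtract.
Step 4: 1 * (t^2 - t + 1) = t^2 - t + 1; subtract.
Quotient: t^3 + 2t^2 - 5t + 1, Remainder: 2t - 3


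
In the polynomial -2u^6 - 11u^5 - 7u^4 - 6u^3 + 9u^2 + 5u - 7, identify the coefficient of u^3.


Read off the coefficient of u^3: -6


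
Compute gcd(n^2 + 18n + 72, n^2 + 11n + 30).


Factor each:
  n^2 + 18n + 72 = (n + 6)(n + 12)
  n^2 + 11n + 30 = (n + 6)(n + 5)
Common monic factor: n + 6


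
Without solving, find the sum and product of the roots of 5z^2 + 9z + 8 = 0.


For az^2+bz+c=0: sum = -b/a, product = c/a.
a=5, b=9, c=8
Sum = -(9)/5 = -9/5
Product = (8)/5 = 8/5


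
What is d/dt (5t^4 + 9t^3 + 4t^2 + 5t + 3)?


Apply the power rule term by term:
  d/dt(5t^4) = 20t^3
  d/dt(9t^3) = 27t^2
  d/dt(4t^2) = 8t
  d/dt(5t) = 5
  d/dt(3) = 0
p'(t) = 20t^3 + 27t^2 + 8t + 5


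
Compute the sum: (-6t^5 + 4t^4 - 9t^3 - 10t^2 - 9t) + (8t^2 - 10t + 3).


Align terms by degree and add:
  -6t^5 + 4t^4 - 9t^3 - 10t^2 - 9t
+ 8t^2 - 10t + 3
= -6t^5 + 4t^4 - 9t^3 - 2t^2 - 19t + 3


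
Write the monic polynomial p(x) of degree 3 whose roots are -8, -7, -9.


p(x) = (x + 8)(x + 7)(x + 9)
Expand: x^3 + 24x^2 + 191x + 504


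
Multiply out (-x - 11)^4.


Expand (-x - 11)^4 by repeated multiplication:
  (-x - 11)^2 = x^2 + 22x + 121
  (-x - 11)^3 = -x^3 - 33x^2 - 363x - 1331
= x^4 + 44x^3 + 726x^2 + 5324x + 14641


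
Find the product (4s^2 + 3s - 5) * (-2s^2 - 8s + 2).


Distribute each term of the first polynomial:
  (4s^2)(-2s^2 - 8s + 2) = -8s^4 - 32s^3 + 8s^2
  (3s)(-2s^2 - 8s + 2) = -6s^3 - 24s^2 + 6s
  (-5)(-2s^2 - 8s + 2) = 10s^2 + 40s - 10
Sum: -8s^4 - 38s^3 - 6s^2 + 46s - 10


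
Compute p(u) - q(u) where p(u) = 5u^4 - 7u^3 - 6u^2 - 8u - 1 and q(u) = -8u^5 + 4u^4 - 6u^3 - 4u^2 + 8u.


Distribute the minus sign:
  (5u^4 - 7u^3 - 6u^2 - 8u - 1)
- (-8u^5 + 4u^4 - 6u^3 - 4u^2 + 8u)
Negate second polynomial: 8u^5 - 4u^4 + 6u^3 + 4u^2 - 8u
Add: 8u^5 + u^4 - u^3 - 2u^2 - 16u - 1


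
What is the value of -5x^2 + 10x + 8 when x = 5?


Using direct substitution:
  -5 * (5)^2 = -125
  10 * (5)^1 = 50
  constant: 8
Sum = -125 + 50 + 8 = -67


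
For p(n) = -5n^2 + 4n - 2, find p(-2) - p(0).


p(-2) = -30
p(0) = -2
p(-2) - p(0) = -30 + 2 = -28


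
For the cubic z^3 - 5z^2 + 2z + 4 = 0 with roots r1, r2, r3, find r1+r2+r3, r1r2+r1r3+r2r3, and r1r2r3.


Monic cubic z^3+bz^2+cz+d=0: sum=-b, pairwise sum=c, product=-d.
b=-5, c=2, d=4
r1+r2+r3 = 5
r1r2+r1r3+r2r3 = 2
r1r2r3 = -4


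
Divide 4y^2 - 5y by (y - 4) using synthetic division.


Synthetic division with c = 4. Coefficients: 4, -5, 0
Bring down 4.
  4 * 4 = 16; 16 - 5 = 11
  11 * 4 = 44; 44 + 0 = 44
Quotient: 4y + 11, Remainder: 44


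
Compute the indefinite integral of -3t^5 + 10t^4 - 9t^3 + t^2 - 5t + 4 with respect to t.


Reverse power rule on each term:
  ∫ -3t^5 dt = -(1/2)t^6
  ∫ 10t^4 dt = 2t^5
  ∫ -9t^3 dt = -(9/4)t^4
  ∫ t^2 dt = (1/3)t^3
  ∫ -5t dt = -(5/2)t^2
  ∫ 4 dt = 4t
F(t) = -(1/2)t^6 + 2t^5 - (9/4)t^4 + (1/3)t^3 - (5/2)t^2 + 4t + C


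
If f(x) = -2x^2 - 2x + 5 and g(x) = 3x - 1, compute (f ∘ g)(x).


Substitute g(x) into f:
f(g(x)) = -2*(3x - 1)^2 + (-2)*(3x - 1) + 5
(3x - 1)^2 = 9x^2 - 6x + 1
Expand and combine: -18x^2 + 6x + 5


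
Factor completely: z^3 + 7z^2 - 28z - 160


Try integer roots (divisors of -160). z=5: p(5)=0.
Divide out (z - 5): quotient is z^2 + 12z + 32.
Factor the quadratic: (z + 8)(z + 4)
Result: (z - 5)(z + 8)(z + 4)


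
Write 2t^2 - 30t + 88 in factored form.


Roots satisfy r1 + r2 = -b/a = 15 and r1*r2 = c/a = 44.
So r1 = 11, r2 = 4.
2t^2 - 30t + 88 = 2(t - r1)(t - r2) = 2(t - 11)(t - 4)


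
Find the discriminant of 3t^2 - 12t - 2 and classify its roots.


D = b^2 - 4ac = (-12)^2 - 4(3)(-2) = 144 + 24 = 168
Since D > 0: two distinct irrational roots


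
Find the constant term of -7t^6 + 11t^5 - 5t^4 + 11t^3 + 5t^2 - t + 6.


Read off the constant term: 6


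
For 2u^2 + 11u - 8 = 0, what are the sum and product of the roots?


For au^2+bu+c=0: sum = -b/a, product = c/a.
a=2, b=11, c=-8
Sum = -(11)/2 = -11/2
Product = (-8)/2 = -4


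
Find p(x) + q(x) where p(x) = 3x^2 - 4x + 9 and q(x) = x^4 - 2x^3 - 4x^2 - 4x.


Align terms by degree and add:
  3x^2 - 4x + 9
+ x^4 - 2x^3 - 4x^2 - 4x
= x^4 - 2x^3 - x^2 - 8x + 9


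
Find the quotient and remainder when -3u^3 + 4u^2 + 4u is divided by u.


(-3u^3 + 4u^2 + 4u) / (u)
Step 1: -3u^2 * (u) = -3u^3; subtract.
Step 2: 4u * (u) = 4u^2; subtract.
Step 3: 4 * (u) = 4u; subtract.
Quotient: -3u^2 + 4u + 4, Remainder: 0


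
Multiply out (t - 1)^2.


Expand (t - 1)^2 by repeated multiplication:
= t^2 - 2t + 1


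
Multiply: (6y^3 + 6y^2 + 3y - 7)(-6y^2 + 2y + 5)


Distribute each term of the first polynomial:
  (6y^3)(-6y^2 + 2y + 5) = -36y^5 + 12y^4 + 30y^3
  (6y^2)(-6y^2 + 2y + 5) = -36y^4 + 12y^3 + 30y^2
  (3y)(-6y^2 + 2y + 5) = -18y^3 + 6y^2 + 15y
  (-7)(-6y^2 + 2y + 5) = 42y^2 - 14y - 35
Sum: -36y^5 - 24y^4 + 24y^3 + 78y^2 + y - 35


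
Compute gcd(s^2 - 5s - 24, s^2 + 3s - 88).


Factor each:
  s^2 - 5s - 24 = (s - 8)(s + 3)
  s^2 + 3s - 88 = (s - 8)(s + 11)
Common monic factor: s - 8


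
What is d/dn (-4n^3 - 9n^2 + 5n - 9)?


Apply the power rule term by term:
  d/dn(-4n^3) = -12n^2
  d/dn(-9n^2) = -18n
  d/dn(5n) = 5
  d/dn(-9) = 0
p'(n) = -12n^2 - 18n + 5


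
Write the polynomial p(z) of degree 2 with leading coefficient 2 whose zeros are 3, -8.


p(z) = 2(z - 3)(z + 8)
Expand: 2z^2 + 10z - 48


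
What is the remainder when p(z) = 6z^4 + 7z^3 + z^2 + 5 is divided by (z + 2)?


By the Remainder Theorem, the remainder equals p(-2):
  6*(-2)^4 = 96
  7*(-2)^3 = -56
  1*(-2)^2 = 4
  0*(-2)^1 = 0
  constant: 5
Sum: 96 - 56 + 4 + 0 + 5 = 49


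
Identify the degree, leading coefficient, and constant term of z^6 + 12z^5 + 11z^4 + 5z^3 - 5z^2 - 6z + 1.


Highest power of z is 6, with coefficient 1. Constant term is 1.
Degree = 6, leading coefficient = 1, constant term = 1


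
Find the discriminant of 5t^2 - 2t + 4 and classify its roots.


D = b^2 - 4ac = (-2)^2 - 4(5)(4) = 4 - 80 = -76
Since D < 0: two complex conjugate roots (no real roots)


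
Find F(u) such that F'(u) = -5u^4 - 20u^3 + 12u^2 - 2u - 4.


Reverse power rule on each term:
  ∫ -5u^4 du = -u^5
  ∫ -20u^3 du = -5u^4
  ∫ 12u^2 du = 4u^3
  ∫ -2u du = -u^2
  ∫ -4 du = -4u
F(u) = -u^5 - 5u^4 + 4u^3 - u^2 - 4u + C


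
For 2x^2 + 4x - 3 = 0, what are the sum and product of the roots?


For ax^2+bx+c=0: sum = -b/a, product = c/a.
a=2, b=4, c=-3
Sum = -(4)/2 = -2
Product = (-3)/2 = -3/2


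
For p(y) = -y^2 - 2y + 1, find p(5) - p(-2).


p(5) = -34
p(-2) = 1
p(5) - p(-2) = -34 - 1 = -35


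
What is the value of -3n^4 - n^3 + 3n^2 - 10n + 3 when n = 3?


Using direct substitution:
  -3 * (3)^4 = -243
  -1 * (3)^3 = -27
  3 * (3)^2 = 27
  -10 * (3)^1 = -30
  constant: 3
Sum = -243 - 27 + 27 - 30 + 3 = -270


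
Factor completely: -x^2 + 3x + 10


Roots satisfy r1 + r2 = -b/a = 3 and r1*r2 = c/a = -10.
So r1 = -2, r2 = 5.
-x^2 + 3x + 10 = -(x - r1)(x - r2) = -(x + 2)(x - 5)


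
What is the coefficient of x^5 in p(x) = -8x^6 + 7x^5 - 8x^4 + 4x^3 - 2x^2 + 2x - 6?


Read off the coefficient of x^5: 7


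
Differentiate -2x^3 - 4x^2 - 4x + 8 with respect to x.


Apply the power rule term by term:
  d/dx(-2x^3) = -6x^2
  d/dx(-4x^2) = -8x
  d/dx(-4x) = -4
  d/dx(8) = 0
p'(x) = -6x^2 - 8x - 4


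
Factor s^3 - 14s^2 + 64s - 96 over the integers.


Try integer roots (divisors of -96). s=4: p(4)=0.
Divide out (s - 4): quotient is s^2 - 10s + 24.
Factor the quadratic: (s - 4)(s - 6)
Result: (s - 4)(s - 4)(s - 6)


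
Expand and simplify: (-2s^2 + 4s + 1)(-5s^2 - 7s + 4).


Distribute each term of the first polynomial:
  (-2s^2)(-5s^2 - 7s + 4) = 10s^4 + 14s^3 - 8s^2
  (4s)(-5s^2 - 7s + 4) = -20s^3 - 28s^2 + 16s
  (1)(-5s^2 - 7s + 4) = -5s^2 - 7s + 4
Sum: 10s^4 - 6s^3 - 41s^2 + 9s + 4


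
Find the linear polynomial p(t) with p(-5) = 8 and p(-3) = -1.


p(t) = mt + b. Using p(-5)=8, p(-3)=-1:
m = (8 + 1)/(-5 + 3) = 9/-2 = -9/2
b = 8 - m*(-5) = 8 - 45/2 = -29/2
p(t) = -(9/2)t - (29/2)


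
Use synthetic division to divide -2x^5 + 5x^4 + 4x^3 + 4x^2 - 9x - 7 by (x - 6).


Synthetic division with c = 6. Coefficients: -2, 5, 4, 4, -9, -7
Bring down -2.
  -2 * 6 = -12; -12 + 5 = -7
  -7 * 6 = -42; -42 + 4 = -38
  -38 * 6 = -228; -228 + 4 = -224
  -224 * 6 = -1344; -1344 - 9 = -1353
  -1353 * 6 = -8118; -8118 - 7 = -8125
Quotient: -2x^4 - 7x^3 - 38x^2 - 224x - 1353, Remainder: -8125


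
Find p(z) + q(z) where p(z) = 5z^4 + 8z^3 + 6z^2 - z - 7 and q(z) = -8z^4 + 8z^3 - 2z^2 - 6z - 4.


Align terms by degree and add:
  5z^4 + 8z^3 + 6z^2 - z - 7
  -8z^4 + 8z^3 - 2z^2 - 6z - 4
= -3z^4 + 16z^3 + 4z^2 - 7z - 11


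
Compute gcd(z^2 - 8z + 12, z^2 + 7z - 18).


Factor each:
  z^2 - 8z + 12 = (z - 2)(z - 6)
  z^2 + 7z - 18 = (z - 2)(z + 9)
Common monic factor: z - 2


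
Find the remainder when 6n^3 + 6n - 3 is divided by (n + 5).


By the Remainder Theorem, the remainder equals p(-5):
  6*(-5)^3 = -750
  0*(-5)^2 = 0
  6*(-5)^1 = -30
  constant: -3
Sum: -750 + 0 - 30 - 3 = -783


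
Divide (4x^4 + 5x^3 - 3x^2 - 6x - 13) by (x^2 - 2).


(4x^4 + 5x^3 - 3x^2 - 6x - 13) / (x^2 - 2)
Step 1: 4x^2 * (x^2 - 2) = 4x^4 - 8x^2; subtract.
Step 2: 5x * (x^2 - 2) = 5x^3 - 10x; subtract.
Step 3: 5 * (x^2 - 2) = 5x^2 - 10; subtract.
Quotient: 4x^2 + 5x + 5, Remainder: 4x - 3


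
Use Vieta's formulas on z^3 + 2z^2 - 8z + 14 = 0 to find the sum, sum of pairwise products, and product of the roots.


Monic cubic z^3+bz^2+cz+d=0: sum=-b, pairwise sum=c, product=-d.
b=2, c=-8, d=14
r1+r2+r3 = -2
r1r2+r1r3+r2r3 = -8
r1r2r3 = -14


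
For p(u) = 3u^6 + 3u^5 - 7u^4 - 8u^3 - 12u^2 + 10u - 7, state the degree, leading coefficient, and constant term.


Highest power of u is 6, with coefficient 3. Constant term is -7.
Degree = 6, leading coefficient = 3, constant term = -7


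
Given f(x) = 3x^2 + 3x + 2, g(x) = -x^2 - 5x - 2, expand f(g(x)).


Substitute g(x) into f:
f(g(x)) = 3*(-x^2 - 5x - 2)^2 + 3*(-x^2 - 5x - 2) + 2
(-x^2 - 5x - 2)^2 = x^4 + 10x^3 + 29x^2 + 20x + 4
Expand and combine: 3x^4 + 30x^3 + 84x^2 + 45x + 8


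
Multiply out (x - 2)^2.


Expand (x - 2)^2 by repeated multiplication:
= x^2 - 4x + 4


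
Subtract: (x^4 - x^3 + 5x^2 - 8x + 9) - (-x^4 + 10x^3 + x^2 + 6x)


Distribute the minus sign:
  (x^4 - x^3 + 5x^2 - 8x + 9)
- (-x^4 + 10x^3 + x^2 + 6x)
Negate second polynomial: x^4 - 10x^3 - x^2 - 6x
Add: 2x^4 - 11x^3 + 4x^2 - 14x + 9


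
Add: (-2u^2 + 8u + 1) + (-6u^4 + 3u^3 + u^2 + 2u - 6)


Align terms by degree and add:
  -2u^2 + 8u + 1
  -6u^4 + 3u^3 + u^2 + 2u - 6
= -6u^4 + 3u^3 - u^2 + 10u - 5


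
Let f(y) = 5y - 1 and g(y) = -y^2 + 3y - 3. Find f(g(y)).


Substitute g(y) into f:
f(g(y)) = 5*(-y^2 + 3y - 3) + (-1)
Expand and combine: -5y^2 + 15y - 16


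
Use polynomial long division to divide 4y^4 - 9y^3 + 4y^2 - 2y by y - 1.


(4y^4 - 9y^3 + 4y^2 - 2y) / (y - 1)
Step 1: 4y^3 * (y - 1) = 4y^4 - 4y^3; subtract.
Step 2: -5y^2 * (y - 1) = -5y^3 + 5y^2; subtract.
Step 3: -y * (y - 1) = -y^2 + y; subtract.
Step 4: -3 * (y - 1) = -3y + 3; subtract.
Quotient: 4y^3 - 5y^2 - y - 3, Remainder: -3


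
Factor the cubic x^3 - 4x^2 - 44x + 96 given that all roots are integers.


Try integer roots (divisors of 96). x=8: p(8)=0.
Divide out (x - 8): quotient is x^2 + 4x - 12.
Factor the quadratic: (x - 2)(x + 6)
Result: (x - 8)(x - 2)(x + 6)


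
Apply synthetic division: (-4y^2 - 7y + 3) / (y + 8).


Synthetic division with c = -8. Coefficients: -4, -7, 3
Bring down -4.
  -4 * -8 = 32; 32 - 7 = 25
  25 * -8 = -200; -200 + 3 = -197
Quotient: -4y + 25, Remainder: -197


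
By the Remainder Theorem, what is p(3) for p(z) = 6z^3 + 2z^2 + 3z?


By the Remainder Theorem, the remainder equals p(3):
  6*(3)^3 = 162
  2*(3)^2 = 18
  3*(3)^1 = 9
  constant: 0
Sum: 162 + 18 + 9 + 0 = 189


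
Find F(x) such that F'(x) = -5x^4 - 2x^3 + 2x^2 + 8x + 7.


Reverse power rule on each term:
  ∫ -5x^4 dx = -x^5
  ∫ -2x^3 dx = -(1/2)x^4
  ∫ 2x^2 dx = (2/3)x^3
  ∫ 8x dx = 4x^2
  ∫ 7 dx = 7x
F(x) = -x^5 - (1/2)x^4 + (2/3)x^3 + 4x^2 + 7x + C


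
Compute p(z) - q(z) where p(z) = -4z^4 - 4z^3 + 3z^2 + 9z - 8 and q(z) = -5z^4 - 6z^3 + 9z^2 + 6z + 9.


Distribute the minus sign:
  (-4z^4 - 4z^3 + 3z^2 + 9z - 8)
- (-5z^4 - 6z^3 + 9z^2 + 6z + 9)
Negate second polynomial: 5z^4 + 6z^3 - 9z^2 - 6z - 9
Add: z^4 + 2z^3 - 6z^2 + 3z - 17


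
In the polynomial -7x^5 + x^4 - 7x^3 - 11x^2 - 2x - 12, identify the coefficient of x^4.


Read off the coefficient of x^4: 1


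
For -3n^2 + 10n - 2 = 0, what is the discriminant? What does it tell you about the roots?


D = b^2 - 4ac = (10)^2 - 4(-3)(-2) = 100 - 24 = 76
Since D > 0: two distinct irrational roots


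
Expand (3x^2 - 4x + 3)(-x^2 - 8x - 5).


Distribute each term of the first polynomial:
  (3x^2)(-x^2 - 8x - 5) = -3x^4 - 24x^3 - 15x^2
  (-4x)(-x^2 - 8x - 5) = 4x^3 + 32x^2 + 20x
  (3)(-x^2 - 8x - 5) = -3x^2 - 24x - 15
Sum: -3x^4 - 20x^3 + 14x^2 - 4x - 15


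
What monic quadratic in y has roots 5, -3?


p(y) = (y - 5)(y + 3)
Expand: y^2 - 2y - 15


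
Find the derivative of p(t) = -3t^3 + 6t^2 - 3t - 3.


Apply the power rule term by term:
  d/dt(-3t^3) = -9t^2
  d/dt(6t^2) = 12t
  d/dt(-3t) = -3
  d/dt(-3) = 0
p'(t) = -9t^2 + 12t - 3


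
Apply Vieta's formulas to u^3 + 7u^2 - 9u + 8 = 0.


Monic cubic u^3+bu^2+cu+d=0: sum=-b, pairwise sum=c, product=-d.
b=7, c=-9, d=8
r1+r2+r3 = -7
r1r2+r1r3+r2r3 = -9
r1r2r3 = -8


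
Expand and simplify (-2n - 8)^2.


Expand (-2n - 8)^2 by repeated multiplication:
= 4n^2 + 32n + 64


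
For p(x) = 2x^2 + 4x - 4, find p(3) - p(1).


p(3) = 26
p(1) = 2
p(3) - p(1) = 26 - 2 = 24


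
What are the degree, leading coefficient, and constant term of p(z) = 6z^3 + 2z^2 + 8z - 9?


Highest power of z is 3, with coefficient 6. Constant term is -9.
Degree = 3, leading coefficient = 6, constant term = -9


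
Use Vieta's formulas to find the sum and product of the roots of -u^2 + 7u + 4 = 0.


For au^2+bu+c=0: sum = -b/a, product = c/a.
a=-1, b=7, c=4
Sum = -(7)/-1 = 7
Product = (4)/-1 = -4


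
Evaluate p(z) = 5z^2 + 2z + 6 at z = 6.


Using direct substitution:
  5 * (6)^2 = 180
  2 * (6)^1 = 12
  constant: 6
Sum = 180 + 12 + 6 = 198


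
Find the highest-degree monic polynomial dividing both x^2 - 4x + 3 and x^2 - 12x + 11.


Factor each:
  x^2 - 4x + 3 = (x - 1)(x - 3)
  x^2 - 12x + 11 = (x - 1)(x - 11)
Common monic factor: x - 1


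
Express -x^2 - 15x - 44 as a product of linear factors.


Roots satisfy r1 + r2 = -b/a = -15 and r1*r2 = c/a = 44.
So r1 = -11, r2 = -4.
-x^2 - 15x - 44 = -(x - r1)(x - r2) = -(x + 11)(x + 4)


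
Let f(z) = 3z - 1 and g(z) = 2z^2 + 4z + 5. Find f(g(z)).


Substitute g(z) into f:
f(g(z)) = 3*(2z^2 + 4z + 5) + (-1)
Expand and combine: 6z^2 + 12z + 14


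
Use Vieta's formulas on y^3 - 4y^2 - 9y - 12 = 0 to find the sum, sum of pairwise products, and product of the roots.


Monic cubic y^3+by^2+cy+d=0: sum=-b, pairwise sum=c, product=-d.
b=-4, c=-9, d=-12
r1+r2+r3 = 4
r1r2+r1r3+r2r3 = -9
r1r2r3 = 12


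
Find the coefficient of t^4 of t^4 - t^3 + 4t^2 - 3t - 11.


Read off the coefficient of t^4: 1


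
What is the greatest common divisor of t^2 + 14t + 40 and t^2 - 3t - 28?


Factor each:
  t^2 + 14t + 40 = (t + 4)(t + 10)
  t^2 - 3t - 28 = (t + 4)(t - 7)
Common monic factor: t + 4


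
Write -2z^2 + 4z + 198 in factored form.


Roots satisfy r1 + r2 = -b/a = 2 and r1*r2 = c/a = -99.
So r1 = -9, r2 = 11.
-2z^2 + 4z + 198 = -2(z - r1)(z - r2) = -2(z + 9)(z - 11)


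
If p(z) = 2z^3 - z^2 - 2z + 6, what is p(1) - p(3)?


p(1) = 5
p(3) = 45
p(1) - p(3) = 5 - 45 = -40


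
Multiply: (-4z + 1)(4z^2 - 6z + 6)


Distribute each term of the first polynomial:
  (-4z)(4z^2 - 6z + 6) = -16z^3 + 24z^2 - 24z
  (1)(4z^2 - 6z + 6) = 4z^2 - 6z + 6
Sum: -16z^3 + 28z^2 - 30z + 6


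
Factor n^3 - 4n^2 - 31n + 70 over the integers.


Try integer roots (divisors of 70). n=-5: p(-5)=0.
Divide out (n + 5): quotient is n^2 - 9n + 14.
Factor the quadratic: (n - 7)(n - 2)
Result: (n + 5)(n - 7)(n - 2)


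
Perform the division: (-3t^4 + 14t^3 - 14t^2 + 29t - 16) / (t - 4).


(-3t^4 + 14t^3 - 14t^2 + 29t - 16) / (t - 4)
Step 1: -3t^3 * (t - 4) = -3t^4 + 12t^3; subtract.
Step 2: 2t^2 * (t - 4) = 2t^3 - 8t^2; subtract.
Step 3: -6t * (t - 4) = -6t^2 + 24t; subtract.
Step 4: 5 * (t - 4) = 5t - 20; subtract.
Quotient: -3t^3 + 2t^2 - 6t + 5, Remainder: 4


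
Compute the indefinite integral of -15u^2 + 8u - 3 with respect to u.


Reverse power rule on each term:
  ∫ -15u^2 du = -5u^3
  ∫ 8u du = 4u^2
  ∫ -3 du = -3u
F(u) = -5u^3 + 4u^2 - 3u + C


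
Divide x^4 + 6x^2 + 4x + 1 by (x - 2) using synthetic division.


Synthetic division with c = 2. Coefficients: 1, 0, 6, 4, 1
Bring down 1.
  1 * 2 = 2; 2 + 0 = 2
  2 * 2 = 4; 4 + 6 = 10
  10 * 2 = 20; 20 + 4 = 24
  24 * 2 = 48; 48 + 1 = 49
Quotient: x^3 + 2x^2 + 10x + 24, Remainder: 49


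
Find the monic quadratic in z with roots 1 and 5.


p(z) = (z - 1)(z - 5)
Expand: z^2 - 6z + 5


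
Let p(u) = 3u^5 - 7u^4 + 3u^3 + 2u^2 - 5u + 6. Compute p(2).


Using direct substitution:
  3 * (2)^5 = 96
  -7 * (2)^4 = -112
  3 * (2)^3 = 24
  2 * (2)^2 = 8
  -5 * (2)^1 = -10
  constant: 6
Sum = 96 - 112 + 24 + 8 - 10 + 6 = 12


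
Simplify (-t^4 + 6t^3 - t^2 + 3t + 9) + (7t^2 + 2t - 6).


Align terms by degree and add:
  -t^4 + 6t^3 - t^2 + 3t + 9
+ 7t^2 + 2t - 6
= -t^4 + 6t^3 + 6t^2 + 5t + 3


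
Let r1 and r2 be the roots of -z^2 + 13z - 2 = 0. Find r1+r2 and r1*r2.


For az^2+bz+c=0: sum = -b/a, product = c/a.
a=-1, b=13, c=-2
Sum = -(13)/-1 = 13
Product = (-2)/-1 = 2


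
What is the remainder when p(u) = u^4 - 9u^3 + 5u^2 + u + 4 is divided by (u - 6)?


By the Remainder Theorem, the remainder equals p(6):
  1*(6)^4 = 1296
  -9*(6)^3 = -1944
  5*(6)^2 = 180
  1*(6)^1 = 6
  constant: 4
Sum: 1296 - 1944 + 180 + 6 + 4 = -458


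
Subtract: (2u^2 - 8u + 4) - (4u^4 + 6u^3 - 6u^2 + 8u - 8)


Distribute the minus sign:
  (2u^2 - 8u + 4)
- (4u^4 + 6u^3 - 6u^2 + 8u - 8)
Negate second polynomial: -4u^4 - 6u^3 + 6u^2 - 8u + 8
Add: -4u^4 - 6u^3 + 8u^2 - 16u + 12


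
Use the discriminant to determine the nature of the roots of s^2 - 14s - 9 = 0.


D = b^2 - 4ac = (-14)^2 - 4(1)(-9) = 196 + 36 = 232
Since D > 0: two distinct irrational roots


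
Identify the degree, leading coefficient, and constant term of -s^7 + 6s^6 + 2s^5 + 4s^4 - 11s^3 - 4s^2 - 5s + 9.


Highest power of s is 7, with coefficient -1. Constant term is 9.
Degree = 7, leading coefficient = -1, constant term = 9


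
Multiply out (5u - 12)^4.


Expand (5u - 12)^4 by repeated multiplication:
  (5u - 12)^2 = 25u^2 - 120u + 144
  (5u - 12)^3 = 125u^3 - 900u^2 + 2160u - 1728
= 625u^4 - 6000u^3 + 21600u^2 - 34560u + 20736


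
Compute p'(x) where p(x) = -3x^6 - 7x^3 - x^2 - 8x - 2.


Apply the power rule term by term:
  d/dx(-3x^6) = -18x^5
  d/dx(-7x^3) = -21x^2
  d/dx(-x^2) = -2x
  d/dx(-8x) = -8
  d/dx(-2) = 0
p'(x) = -18x^5 - 21x^2 - 2x - 8


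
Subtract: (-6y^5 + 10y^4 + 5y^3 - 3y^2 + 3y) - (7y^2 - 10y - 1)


Distribute the minus sign:
  (-6y^5 + 10y^4 + 5y^3 - 3y^2 + 3y)
- (7y^2 - 10y - 1)
Negate second polynomial: -7y^2 + 10y + 1
Add: -6y^5 + 10y^4 + 5y^3 - 10y^2 + 13y + 1


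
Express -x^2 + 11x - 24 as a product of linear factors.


Roots satisfy r1 + r2 = -b/a = 11 and r1*r2 = c/a = 24.
So r1 = 8, r2 = 3.
-x^2 + 11x - 24 = -(x - r1)(x - r2) = -(x - 8)(x - 3)


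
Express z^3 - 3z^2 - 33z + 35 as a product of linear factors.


Try integer roots (divisors of 35). z=7: p(7)=0.
Divide out (z - 7): quotient is z^2 + 4z - 5.
Factor the quadratic: (z + 5)(z - 1)
Result: (z - 7)(z + 5)(z - 1)


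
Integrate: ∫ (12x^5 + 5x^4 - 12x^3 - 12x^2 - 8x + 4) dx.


Reverse power rule on each term:
  ∫ 12x^5 dx = 2x^6
  ∫ 5x^4 dx = x^5
  ∫ -12x^3 dx = -3x^4
  ∫ -12x^2 dx = -4x^3
  ∫ -8x dx = -4x^2
  ∫ 4 dx = 4x
F(x) = 2x^6 + x^5 - 3x^4 - 4x^3 - 4x^2 + 4x + C


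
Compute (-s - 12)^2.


Expand (-s - 12)^2 by repeated multiplication:
= s^2 + 24s + 144


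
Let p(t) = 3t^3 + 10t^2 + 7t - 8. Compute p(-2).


Using direct substitution:
  3 * (-2)^3 = -24
  10 * (-2)^2 = 40
  7 * (-2)^1 = -14
  constant: -8
Sum = -24 + 40 - 14 - 8 = -6


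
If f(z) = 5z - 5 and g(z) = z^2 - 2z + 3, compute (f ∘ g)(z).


Substitute g(z) into f:
f(g(z)) = 5*(z^2 - 2z + 3) + (-5)
Expand and combine: 5z^2 - 10z + 10


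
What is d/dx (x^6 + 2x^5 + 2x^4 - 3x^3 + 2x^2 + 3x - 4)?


Apply the power rule term by term:
  d/dx(x^6) = 6x^5
  d/dx(2x^5) = 10x^4
  d/dx(2x^4) = 8x^3
  d/dx(-3x^3) = -9x^2
  d/dx(2x^2) = 4x
  d/dx(3x) = 3
  d/dx(-4) = 0
p'(x) = 6x^5 + 10x^4 + 8x^3 - 9x^2 + 4x + 3


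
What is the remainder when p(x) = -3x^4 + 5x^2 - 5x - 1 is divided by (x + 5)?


By the Remainder Theorem, the remainder equals p(-5):
  -3*(-5)^4 = -1875
  0*(-5)^3 = 0
  5*(-5)^2 = 125
  -5*(-5)^1 = 25
  constant: -1
Sum: -1875 + 0 + 125 + 25 - 1 = -1726


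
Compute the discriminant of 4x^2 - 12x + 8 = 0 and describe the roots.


D = b^2 - 4ac = (-12)^2 - 4(4)(8) = 144 - 128 = 16
Since D > 0: two distinct rational roots


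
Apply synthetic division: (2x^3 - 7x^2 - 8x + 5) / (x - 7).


Synthetic division with c = 7. Coefficients: 2, -7, -8, 5
Bring down 2.
  2 * 7 = 14; 14 - 7 = 7
  7 * 7 = 49; 49 - 8 = 41
  41 * 7 = 287; 287 + 5 = 292
Quotient: 2x^2 + 7x + 41, Remainder: 292


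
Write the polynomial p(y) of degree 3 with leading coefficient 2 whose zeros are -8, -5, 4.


p(y) = 2(y + 8)(y + 5)(y - 4)
Expand: 2y^3 + 18y^2 - 24y - 320


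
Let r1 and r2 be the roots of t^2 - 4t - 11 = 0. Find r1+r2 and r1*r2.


For at^2+bt+c=0: sum = -b/a, product = c/a.
a=1, b=-4, c=-11
Sum = -(-4)/1 = 4
Product = (-11)/1 = -11


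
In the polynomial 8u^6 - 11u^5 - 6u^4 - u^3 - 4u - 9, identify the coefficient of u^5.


Read off the coefficient of u^5: -11


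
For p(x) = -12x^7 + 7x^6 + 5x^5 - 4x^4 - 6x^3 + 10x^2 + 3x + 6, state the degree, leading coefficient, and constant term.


Highest power of x is 7, with coefficient -12. Constant term is 6.
Degree = 7, leading coefficient = -12, constant term = 6


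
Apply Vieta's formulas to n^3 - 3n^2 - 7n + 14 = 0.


Monic cubic n^3+bn^2+cn+d=0: sum=-b, pairwise sum=c, product=-d.
b=-3, c=-7, d=14
r1+r2+r3 = 3
r1r2+r1r3+r2r3 = -7
r1r2r3 = -14


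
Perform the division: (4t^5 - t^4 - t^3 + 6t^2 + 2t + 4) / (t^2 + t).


(4t^5 - t^4 - t^3 + 6t^2 + 2t + 4) / (t^2 + t)
Step 1: 4t^3 * (t^2 + t) = 4t^5 + 4t^4; subtract.
Step 2: -5t^2 * (t^2 + t) = -5t^4 - 5t^3; subtract.
Step 3: 4t * (t^2 + t) = 4t^3 + 4t^2; subtract.
Step 4: 2 * (t^2 + t) = 2t^2 + 2t; subtract.
Quotient: 4t^3 - 5t^2 + 4t + 2, Remainder: 4


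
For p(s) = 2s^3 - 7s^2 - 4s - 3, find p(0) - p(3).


p(0) = -3
p(3) = -24
p(0) - p(3) = -3 + 24 = 21


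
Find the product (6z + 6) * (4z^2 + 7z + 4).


Distribute each term of the first polynomial:
  (6z)(4z^2 + 7z + 4) = 24z^3 + 42z^2 + 24z
  (6)(4z^2 + 7z + 4) = 24z^2 + 42z + 24
Sum: 24z^3 + 66z^2 + 66z + 24


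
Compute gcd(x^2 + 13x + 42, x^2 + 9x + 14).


Factor each:
  x^2 + 13x + 42 = (x + 7)(x + 6)
  x^2 + 9x + 14 = (x + 7)(x + 2)
Common monic factor: x + 7


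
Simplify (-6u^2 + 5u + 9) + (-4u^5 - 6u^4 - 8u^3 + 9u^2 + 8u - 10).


Align terms by degree and add:
  -6u^2 + 5u + 9
  -4u^5 - 6u^4 - 8u^3 + 9u^2 + 8u - 10
= -4u^5 - 6u^4 - 8u^3 + 3u^2 + 13u - 1


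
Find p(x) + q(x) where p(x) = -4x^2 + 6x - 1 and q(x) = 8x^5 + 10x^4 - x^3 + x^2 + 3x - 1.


Align terms by degree and add:
  -4x^2 + 6x - 1
+ 8x^5 + 10x^4 - x^3 + x^2 + 3x - 1
= 8x^5 + 10x^4 - x^3 - 3x^2 + 9x - 2


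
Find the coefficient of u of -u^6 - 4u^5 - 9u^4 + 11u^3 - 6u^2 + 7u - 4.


Read off the coefficient of u: 7


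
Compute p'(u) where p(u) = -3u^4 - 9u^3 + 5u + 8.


Apply the power rule term by term:
  d/du(-3u^4) = -12u^3
  d/du(-9u^3) = -27u^2
  d/du(5u) = 5
  d/du(8) = 0
p'(u) = -12u^3 - 27u^2 + 5


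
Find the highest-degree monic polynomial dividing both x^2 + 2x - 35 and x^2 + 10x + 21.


Factor each:
  x^2 + 2x - 35 = (x + 7)(x - 5)
  x^2 + 10x + 21 = (x + 7)(x + 3)
Common monic factor: x + 7


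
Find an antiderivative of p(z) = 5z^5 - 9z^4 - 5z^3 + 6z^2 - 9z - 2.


Reverse power rule on each term:
  ∫ 5z^5 dz = (5/6)z^6
  ∫ -9z^4 dz = -(9/5)z^5
  ∫ -5z^3 dz = -(5/4)z^4
  ∫ 6z^2 dz = 2z^3
  ∫ -9z dz = -(9/2)z^2
  ∫ -2 dz = -2z
F(z) = (5/6)z^6 - (9/5)z^5 - (5/4)z^4 + 2z^3 - (9/2)z^2 - 2z + C


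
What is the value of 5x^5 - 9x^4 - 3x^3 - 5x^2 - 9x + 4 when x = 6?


Using direct substitution:
  5 * (6)^5 = 38880
  -9 * (6)^4 = -11664
  -3 * (6)^3 = -648
  -5 * (6)^2 = -180
  -9 * (6)^1 = -54
  constant: 4
Sum = 38880 - 11664 - 648 - 180 - 54 + 4 = 26338


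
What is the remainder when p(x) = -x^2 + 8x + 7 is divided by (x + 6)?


By the Remainder Theorem, the remainder equals p(-6):
  -1*(-6)^2 = -36
  8*(-6)^1 = -48
  constant: 7
Sum: -36 - 48 + 7 = -77


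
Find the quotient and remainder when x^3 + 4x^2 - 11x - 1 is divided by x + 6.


(x^3 + 4x^2 - 11x - 1) / (x + 6)
Step 1: x^2 * (x + 6) = x^3 + 6x^2; subtract.
Step 2: -2x * (x + 6) = -2x^2 - 12x; subtract.
Step 3: 1 * (x + 6) = x + 6; subtract.
Quotient: x^2 - 2x + 1, Remainder: -7


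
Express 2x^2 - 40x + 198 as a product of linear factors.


Roots satisfy r1 + r2 = -b/a = 20 and r1*r2 = c/a = 99.
So r1 = 9, r2 = 11.
2x^2 - 40x + 198 = 2(x - r1)(x - r2) = 2(x - 9)(x - 11)


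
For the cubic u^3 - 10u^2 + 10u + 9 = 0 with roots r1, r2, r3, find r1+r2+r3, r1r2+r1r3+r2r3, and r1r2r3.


Monic cubic u^3+bu^2+cu+d=0: sum=-b, pairwise sum=c, product=-d.
b=-10, c=10, d=9
r1+r2+r3 = 10
r1r2+r1r3+r2r3 = 10
r1r2r3 = -9


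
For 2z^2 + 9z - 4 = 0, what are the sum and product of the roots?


For az^2+bz+c=0: sum = -b/a, product = c/a.
a=2, b=9, c=-4
Sum = -(9)/2 = -9/2
Product = (-4)/2 = -2


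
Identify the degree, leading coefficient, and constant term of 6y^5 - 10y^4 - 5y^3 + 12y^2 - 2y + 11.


Highest power of y is 5, with coefficient 6. Constant term is 11.
Degree = 5, leading coefficient = 6, constant term = 11


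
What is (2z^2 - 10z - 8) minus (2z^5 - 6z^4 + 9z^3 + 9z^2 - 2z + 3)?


Distribute the minus sign:
  (2z^2 - 10z - 8)
- (2z^5 - 6z^4 + 9z^3 + 9z^2 - 2z + 3)
Negate second polynomial: -2z^5 + 6z^4 - 9z^3 - 9z^2 + 2z - 3
Add: -2z^5 + 6z^4 - 9z^3 - 7z^2 - 8z - 11


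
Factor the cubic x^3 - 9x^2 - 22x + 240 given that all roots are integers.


Try integer roots (divisors of 240). x=6: p(6)=0.
Divide out (x - 6): quotient is x^2 - 3x - 40.
Factor the quadratic: (x + 5)(x - 8)
Result: (x - 6)(x + 5)(x - 8)


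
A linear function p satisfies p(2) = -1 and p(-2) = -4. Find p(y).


p(y) = my + b. Using p(2)=-1, p(-2)=-4:
m = (-1 + 4)/(2 + 2) = 3/4 = 3/4
b = -1 - m*(2) = -1 - 3/2 = -5/2
p(y) = (3/4)y - (5/2)


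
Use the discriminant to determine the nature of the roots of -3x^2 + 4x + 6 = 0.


D = b^2 - 4ac = (4)^2 - 4(-3)(6) = 16 + 72 = 88
Since D > 0: two distinct irrational roots


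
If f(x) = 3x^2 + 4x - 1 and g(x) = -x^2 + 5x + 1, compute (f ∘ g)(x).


Substitute g(x) into f:
f(g(x)) = 3*(-x^2 + 5x + 1)^2 + 4*(-x^2 + 5x + 1) + (-1)
(-x^2 + 5x + 1)^2 = x^4 - 10x^3 + 23x^2 + 10x + 1
Expand and combine: 3x^4 - 30x^3 + 65x^2 + 50x + 6


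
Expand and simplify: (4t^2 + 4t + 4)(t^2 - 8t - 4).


Distribute each term of the first polynomial:
  (4t^2)(t^2 - 8t - 4) = 4t^4 - 32t^3 - 16t^2
  (4t)(t^2 - 8t - 4) = 4t^3 - 32t^2 - 16t
  (4)(t^2 - 8t - 4) = 4t^2 - 32t - 16
Sum: 4t^4 - 28t^3 - 44t^2 - 48t - 16


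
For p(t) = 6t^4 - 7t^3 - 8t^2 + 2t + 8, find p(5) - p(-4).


p(5) = 2693
p(-4) = 1856
p(5) - p(-4) = 2693 - 1856 = 837


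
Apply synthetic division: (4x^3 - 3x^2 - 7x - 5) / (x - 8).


Synthetic division with c = 8. Coefficients: 4, -3, -7, -5
Bring down 4.
  4 * 8 = 32; 32 - 3 = 29
  29 * 8 = 232; 232 - 7 = 225
  225 * 8 = 1800; 1800 - 5 = 1795
Quotient: 4x^2 + 29x + 225, Remainder: 1795


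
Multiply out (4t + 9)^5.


Expand (4t + 9)^5 by repeated multiplication:
  (4t + 9)^2 = 16t^2 + 72t + 81
  (4t + 9)^3 = 64t^3 + 432t^2 + 972t + 729
  (4t + 9)^4 = 256t^4 + 2304t^3 + 7776t^2 + 11664t + 6561
= 1024t^5 + 11520t^4 + 51840t^3 + 116640t^2 + 131220t + 59049


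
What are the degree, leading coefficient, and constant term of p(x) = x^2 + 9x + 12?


Highest power of x is 2, with coefficient 1. Constant term is 12.
Degree = 2, leading coefficient = 1, constant term = 12


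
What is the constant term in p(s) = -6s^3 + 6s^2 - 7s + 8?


Read off the constant term: 8


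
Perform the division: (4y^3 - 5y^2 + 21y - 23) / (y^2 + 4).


(4y^3 - 5y^2 + 21y - 23) / (y^2 + 4)
Step 1: 4y * (y^2 + 4) = 4y^3 + 16y; subtract.
Step 2: -5 * (y^2 + 4) = -5y^2 - 20; subtract.
Quotient: 4y - 5, Remainder: 5y - 3


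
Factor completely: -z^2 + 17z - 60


Roots satisfy r1 + r2 = -b/a = 17 and r1*r2 = c/a = 60.
So r1 = 12, r2 = 5.
-z^2 + 17z - 60 = -(z - r1)(z - r2) = -(z - 12)(z - 5)


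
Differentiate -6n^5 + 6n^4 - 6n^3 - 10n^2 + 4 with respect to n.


Apply the power rule term by term:
  d/dn(-6n^5) = -30n^4
  d/dn(6n^4) = 24n^3
  d/dn(-6n^3) = -18n^2
  d/dn(-10n^2) = -20n
  d/dn(4) = 0
p'(n) = -30n^4 + 24n^3 - 18n^2 - 20n


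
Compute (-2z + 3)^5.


Expand (-2z + 3)^5 by repeated multiplication:
  (-2z + 3)^2 = 4z^2 - 12z + 9
  (-2z + 3)^3 = -8z^3 + 36z^2 - 54z + 27
  (-2z + 3)^4 = 16z^4 - 96z^3 + 216z^2 - 216z + 81
= -32z^5 + 240z^4 - 720z^3 + 1080z^2 - 810z + 243


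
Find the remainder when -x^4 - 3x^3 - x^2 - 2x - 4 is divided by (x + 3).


By the Remainder Theorem, the remainder equals p(-3):
  -1*(-3)^4 = -81
  -3*(-3)^3 = 81
  -1*(-3)^2 = -9
  -2*(-3)^1 = 6
  constant: -4
Sum: -81 + 81 - 9 + 6 - 4 = -7


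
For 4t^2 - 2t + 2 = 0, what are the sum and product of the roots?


For at^2+bt+c=0: sum = -b/a, product = c/a.
a=4, b=-2, c=2
Sum = -(-2)/4 = 1/2
Product = (2)/4 = 1/2


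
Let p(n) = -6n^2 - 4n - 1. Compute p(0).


Using direct substitution:
  -6 * (0)^2 = 0
  -4 * (0)^1 = 0
  constant: -1
Sum = 0 + 0 - 1 = -1


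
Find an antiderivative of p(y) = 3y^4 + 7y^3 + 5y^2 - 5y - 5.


Reverse power rule on each term:
  ∫ 3y^4 dy = (3/5)y^5
  ∫ 7y^3 dy = (7/4)y^4
  ∫ 5y^2 dy = (5/3)y^3
  ∫ -5y dy = -(5/2)y^2
  ∫ -5 dy = -5y
F(y) = (3/5)y^5 + (7/4)y^4 + (5/3)y^3 - (5/2)y^2 - 5y + C


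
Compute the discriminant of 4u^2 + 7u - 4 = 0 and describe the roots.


D = b^2 - 4ac = (7)^2 - 4(4)(-4) = 49 + 64 = 113
Since D > 0: two distinct irrational roots


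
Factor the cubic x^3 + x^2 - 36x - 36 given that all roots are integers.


Try integer roots (divisors of -36). x=-1: p(-1)=0.
Divide out (x + 1): quotient is x^2 - 36.
Factor the quadratic: (x - 6)(x + 6)
Result: (x + 1)(x - 6)(x + 6)


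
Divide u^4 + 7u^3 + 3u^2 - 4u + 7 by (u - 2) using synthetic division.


Synthetic division with c = 2. Coefficients: 1, 7, 3, -4, 7
Bring down 1.
  1 * 2 = 2; 2 + 7 = 9
  9 * 2 = 18; 18 + 3 = 21
  21 * 2 = 42; 42 - 4 = 38
  38 * 2 = 76; 76 + 7 = 83
Quotient: u^3 + 9u^2 + 21u + 38, Remainder: 83


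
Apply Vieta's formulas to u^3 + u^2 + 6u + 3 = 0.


Monic cubic u^3+bu^2+cu+d=0: sum=-b, pairwise sum=c, product=-d.
b=1, c=6, d=3
r1+r2+r3 = -1
r1r2+r1r3+r2r3 = 6
r1r2r3 = -3


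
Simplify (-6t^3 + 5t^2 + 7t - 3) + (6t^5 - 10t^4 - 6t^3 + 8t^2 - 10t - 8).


Align terms by degree and add:
  -6t^3 + 5t^2 + 7t - 3
+ 6t^5 - 10t^4 - 6t^3 + 8t^2 - 10t - 8
= 6t^5 - 10t^4 - 12t^3 + 13t^2 - 3t - 11


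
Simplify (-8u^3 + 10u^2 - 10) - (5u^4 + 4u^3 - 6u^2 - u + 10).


Distribute the minus sign:
  (-8u^3 + 10u^2 - 10)
- (5u^4 + 4u^3 - 6u^2 - u + 10)
Negate second polynomial: -5u^4 - 4u^3 + 6u^2 + u - 10
Add: -5u^4 - 12u^3 + 16u^2 + u - 20


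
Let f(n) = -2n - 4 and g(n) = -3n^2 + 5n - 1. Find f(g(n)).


Substitute g(n) into f:
f(g(n)) = -2*(-3n^2 + 5n - 1) + (-4)
Expand and combine: 6n^2 - 10n - 2


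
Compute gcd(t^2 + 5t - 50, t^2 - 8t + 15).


Factor each:
  t^2 + 5t - 50 = (t - 5)(t + 10)
  t^2 - 8t + 15 = (t - 5)(t - 3)
Common monic factor: t - 5


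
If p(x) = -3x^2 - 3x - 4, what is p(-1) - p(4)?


p(-1) = -4
p(4) = -64
p(-1) - p(4) = -4 + 64 = 60


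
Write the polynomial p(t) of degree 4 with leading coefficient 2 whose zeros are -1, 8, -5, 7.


p(t) = 2(t + 1)(t - 8)(t + 5)(t - 7)
Expand: 2t^4 - 18t^3 - 58t^2 + 522t + 560


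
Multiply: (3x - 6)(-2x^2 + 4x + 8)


Distribute each term of the first polynomial:
  (3x)(-2x^2 + 4x + 8) = -6x^3 + 12x^2 + 24x
  (-6)(-2x^2 + 4x + 8) = 12x^2 - 24x - 48
Sum: -6x^3 + 24x^2 - 48


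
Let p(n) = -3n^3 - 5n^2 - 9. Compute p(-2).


Using direct substitution:
  -3 * (-2)^3 = 24
  -5 * (-2)^2 = -20
  0 * (-2)^1 = 0
  constant: -9
Sum = 24 - 20 + 0 - 9 = -5


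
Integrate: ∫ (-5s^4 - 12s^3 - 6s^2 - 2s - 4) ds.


Reverse power rule on each term:
  ∫ -5s^4 ds = -s^5
  ∫ -12s^3 ds = -3s^4
  ∫ -6s^2 ds = -2s^3
  ∫ -2s ds = -s^2
  ∫ -4 ds = -4s
F(s) = -s^5 - 3s^4 - 2s^3 - s^2 - 4s + C


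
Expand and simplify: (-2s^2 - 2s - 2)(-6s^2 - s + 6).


Distribute each term of the first polynomial:
  (-2s^2)(-6s^2 - s + 6) = 12s^4 + 2s^3 - 12s^2
  (-2s)(-6s^2 - s + 6) = 12s^3 + 2s^2 - 12s
  (-2)(-6s^2 - s + 6) = 12s^2 + 2s - 12
Sum: 12s^4 + 14s^3 + 2s^2 - 10s - 12


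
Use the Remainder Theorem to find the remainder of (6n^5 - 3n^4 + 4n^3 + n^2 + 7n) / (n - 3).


By the Remainder Theorem, the remainder equals p(3):
  6*(3)^5 = 1458
  -3*(3)^4 = -243
  4*(3)^3 = 108
  1*(3)^2 = 9
  7*(3)^1 = 21
  constant: 0
Sum: 1458 - 243 + 108 + 9 + 21 + 0 = 1353


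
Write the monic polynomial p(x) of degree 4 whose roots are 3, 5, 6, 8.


p(x) = (x - 3)(x - 5)(x - 6)(x - 8)
Expand: x^4 - 22x^3 + 175x^2 - 594x + 720


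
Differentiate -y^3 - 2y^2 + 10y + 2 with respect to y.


Apply the power rule term by term:
  d/dy(-y^3) = -3y^2
  d/dy(-2y^2) = -4y
  d/dy(10y) = 10
  d/dy(2) = 0
p'(y) = -3y^2 - 4y + 10


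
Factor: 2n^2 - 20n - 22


Roots satisfy r1 + r2 = -b/a = 10 and r1*r2 = c/a = -11.
So r1 = 11, r2 = -1.
2n^2 - 20n - 22 = 2(n - r1)(n - r2) = 2(n - 11)(n + 1)


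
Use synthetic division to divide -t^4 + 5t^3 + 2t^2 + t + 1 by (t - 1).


Synthetic division with c = 1. Coefficients: -1, 5, 2, 1, 1
Bring down -1.
  -1 * 1 = -1; -1 + 5 = 4
  4 * 1 = 4; 4 + 2 = 6
  6 * 1 = 6; 6 + 1 = 7
  7 * 1 = 7; 7 + 1 = 8
Quotient: -t^3 + 4t^2 + 6t + 7, Remainder: 8
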